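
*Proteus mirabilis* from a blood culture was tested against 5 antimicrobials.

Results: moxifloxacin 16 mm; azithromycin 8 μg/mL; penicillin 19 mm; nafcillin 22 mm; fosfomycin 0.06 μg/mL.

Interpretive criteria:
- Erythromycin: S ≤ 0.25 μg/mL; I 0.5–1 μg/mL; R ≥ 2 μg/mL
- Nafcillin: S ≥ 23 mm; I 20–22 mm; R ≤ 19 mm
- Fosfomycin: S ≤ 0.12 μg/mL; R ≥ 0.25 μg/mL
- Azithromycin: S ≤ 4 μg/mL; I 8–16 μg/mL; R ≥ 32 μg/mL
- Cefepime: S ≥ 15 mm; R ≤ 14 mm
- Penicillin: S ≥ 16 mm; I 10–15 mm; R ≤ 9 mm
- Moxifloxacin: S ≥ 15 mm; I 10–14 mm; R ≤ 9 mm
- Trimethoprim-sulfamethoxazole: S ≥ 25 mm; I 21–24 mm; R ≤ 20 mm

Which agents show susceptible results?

moxifloxacin, penicillin, fosfomycin

Moxifloxacin: 16 mm is ≥ 15 mm ⇒ Susceptible
Azithromycin 8 μg/mL: in 8–16 μg/mL — I
Penicillin 19 mm: ≥ 16 mm — S
Nafcillin 22 mm: in 20–22 mm → intermediate
Fosfomycin 0.06 μg/mL: ≤ 0.12 μg/mL → S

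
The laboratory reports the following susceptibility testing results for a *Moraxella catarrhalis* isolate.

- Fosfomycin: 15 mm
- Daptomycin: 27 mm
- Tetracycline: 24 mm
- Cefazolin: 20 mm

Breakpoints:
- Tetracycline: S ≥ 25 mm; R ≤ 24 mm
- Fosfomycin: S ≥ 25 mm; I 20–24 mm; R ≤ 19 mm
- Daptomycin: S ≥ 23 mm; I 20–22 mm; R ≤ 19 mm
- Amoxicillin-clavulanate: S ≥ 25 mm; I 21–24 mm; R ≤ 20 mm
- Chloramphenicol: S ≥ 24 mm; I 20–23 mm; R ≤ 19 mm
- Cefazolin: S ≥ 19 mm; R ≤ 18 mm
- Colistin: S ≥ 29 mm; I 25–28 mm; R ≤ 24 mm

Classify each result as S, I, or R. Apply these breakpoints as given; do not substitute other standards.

Fosfomycin 15 mm: ≤ 19 mm — Resistant
Daptomycin (27 mm) ≥ 23 mm ⇒ susceptible
Tetracycline (24 mm) ≤ 24 mm — R
Cefazolin (20 mm) ≥ 19 mm — S

R, S, R, S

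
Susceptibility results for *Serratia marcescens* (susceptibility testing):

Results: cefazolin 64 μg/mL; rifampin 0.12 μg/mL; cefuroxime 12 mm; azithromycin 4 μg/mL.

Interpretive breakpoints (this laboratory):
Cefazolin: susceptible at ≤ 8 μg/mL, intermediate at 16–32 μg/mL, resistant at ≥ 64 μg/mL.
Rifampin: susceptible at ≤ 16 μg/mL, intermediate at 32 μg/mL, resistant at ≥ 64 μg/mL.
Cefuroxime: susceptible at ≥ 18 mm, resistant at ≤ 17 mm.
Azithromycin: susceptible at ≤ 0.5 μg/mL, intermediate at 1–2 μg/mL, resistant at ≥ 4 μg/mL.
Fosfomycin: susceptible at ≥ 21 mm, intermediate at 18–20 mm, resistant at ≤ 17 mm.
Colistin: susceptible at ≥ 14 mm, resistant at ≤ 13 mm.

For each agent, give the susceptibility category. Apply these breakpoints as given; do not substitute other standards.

R, S, R, R

Cefazolin 64 μg/mL: ≥ 64 μg/mL — resistant
Rifampin: 0.12 μg/mL is ≤ 16 μg/mL — susceptible
Cefuroxime (12 mm) ≤ 17 mm — resistant
Azithromycin 4 μg/mL: ≥ 4 μg/mL — R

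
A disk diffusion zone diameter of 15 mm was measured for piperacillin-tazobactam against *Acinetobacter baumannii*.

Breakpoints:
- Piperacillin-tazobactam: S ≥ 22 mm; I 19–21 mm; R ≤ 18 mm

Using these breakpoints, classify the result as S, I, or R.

Piperacillin-tazobactam (15 mm) ≤ 18 mm ⇒ R

R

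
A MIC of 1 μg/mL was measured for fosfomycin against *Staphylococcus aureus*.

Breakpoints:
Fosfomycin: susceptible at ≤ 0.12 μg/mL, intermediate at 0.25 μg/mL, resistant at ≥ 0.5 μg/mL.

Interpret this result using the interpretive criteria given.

Fosfomycin 1 μg/mL: ≥ 0.5 μg/mL → R

R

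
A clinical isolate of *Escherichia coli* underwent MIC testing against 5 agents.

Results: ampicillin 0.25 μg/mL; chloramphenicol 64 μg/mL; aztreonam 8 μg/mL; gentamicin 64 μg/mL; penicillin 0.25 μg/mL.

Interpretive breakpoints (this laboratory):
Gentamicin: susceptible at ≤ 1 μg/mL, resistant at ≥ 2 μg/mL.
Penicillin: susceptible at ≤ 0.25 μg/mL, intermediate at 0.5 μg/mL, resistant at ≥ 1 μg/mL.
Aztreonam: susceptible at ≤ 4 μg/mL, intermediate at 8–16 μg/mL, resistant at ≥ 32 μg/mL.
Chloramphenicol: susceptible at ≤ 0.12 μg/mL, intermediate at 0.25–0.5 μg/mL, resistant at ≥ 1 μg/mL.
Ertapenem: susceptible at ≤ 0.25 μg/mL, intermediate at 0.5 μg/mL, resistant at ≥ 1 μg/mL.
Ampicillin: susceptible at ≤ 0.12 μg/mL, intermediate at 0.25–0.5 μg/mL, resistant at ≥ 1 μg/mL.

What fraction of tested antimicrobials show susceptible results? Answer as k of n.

1 of 5

Ampicillin: 0.25 μg/mL is in 0.25–0.5 μg/mL → Intermediate
Chloramphenicol 64 μg/mL: ≥ 1 μg/mL → resistant
Aztreonam: 8 μg/mL is in 8–16 μg/mL — Intermediate
Gentamicin: 64 μg/mL is ≥ 2 μg/mL ⇒ resistant
Penicillin (0.25 μg/mL) ≤ 0.25 μg/mL — Susceptible
Susceptible: 1/5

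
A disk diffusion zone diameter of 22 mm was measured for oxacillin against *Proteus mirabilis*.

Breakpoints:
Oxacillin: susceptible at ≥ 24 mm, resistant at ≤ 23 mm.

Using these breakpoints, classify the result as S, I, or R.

Oxacillin: 22 mm is ≤ 23 mm ⇒ resistant

R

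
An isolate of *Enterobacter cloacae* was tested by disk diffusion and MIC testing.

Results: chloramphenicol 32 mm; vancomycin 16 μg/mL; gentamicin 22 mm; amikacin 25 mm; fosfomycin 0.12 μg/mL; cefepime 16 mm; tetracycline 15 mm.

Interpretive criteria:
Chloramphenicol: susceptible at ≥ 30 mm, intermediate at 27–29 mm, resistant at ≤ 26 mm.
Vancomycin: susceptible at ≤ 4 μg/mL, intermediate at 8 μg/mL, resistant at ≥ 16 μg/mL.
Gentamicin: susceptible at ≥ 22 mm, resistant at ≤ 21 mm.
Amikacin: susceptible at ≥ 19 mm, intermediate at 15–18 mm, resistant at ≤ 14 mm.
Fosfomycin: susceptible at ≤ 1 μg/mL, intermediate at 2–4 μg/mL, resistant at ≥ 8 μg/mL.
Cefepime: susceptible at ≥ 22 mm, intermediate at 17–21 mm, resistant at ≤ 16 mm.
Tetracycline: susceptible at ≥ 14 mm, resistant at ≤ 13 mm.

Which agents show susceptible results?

chloramphenicol, gentamicin, amikacin, fosfomycin, tetracycline

Chloramphenicol (32 mm) ≥ 30 mm — susceptible
Vancomycin: 16 μg/mL is ≥ 16 μg/mL ⇒ Resistant
Gentamicin (22 mm) ≥ 22 mm → Susceptible
Amikacin: 25 mm is ≥ 19 mm ⇒ susceptible
Fosfomycin (0.12 μg/mL) ≤ 1 μg/mL ⇒ susceptible
Cefepime: 16 mm is ≤ 16 mm — resistant
Tetracycline (15 mm) ≥ 14 mm — Susceptible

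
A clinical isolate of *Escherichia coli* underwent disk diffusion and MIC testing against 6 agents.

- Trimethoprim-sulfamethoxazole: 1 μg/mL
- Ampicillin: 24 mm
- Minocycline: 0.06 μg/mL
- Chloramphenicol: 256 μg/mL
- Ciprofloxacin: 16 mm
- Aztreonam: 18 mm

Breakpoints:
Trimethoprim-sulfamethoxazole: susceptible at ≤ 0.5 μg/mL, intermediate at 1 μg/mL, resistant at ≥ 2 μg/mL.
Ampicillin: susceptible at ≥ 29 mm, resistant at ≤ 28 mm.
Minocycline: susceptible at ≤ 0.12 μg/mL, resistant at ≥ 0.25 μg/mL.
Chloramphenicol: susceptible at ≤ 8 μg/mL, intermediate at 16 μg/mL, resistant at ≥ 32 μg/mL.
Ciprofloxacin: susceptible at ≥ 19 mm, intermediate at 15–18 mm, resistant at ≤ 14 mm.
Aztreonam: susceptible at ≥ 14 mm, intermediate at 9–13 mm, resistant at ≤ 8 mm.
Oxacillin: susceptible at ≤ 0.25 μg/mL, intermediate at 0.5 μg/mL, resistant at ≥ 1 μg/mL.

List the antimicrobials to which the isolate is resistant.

ampicillin, chloramphenicol

Trimethoprim-sulfamethoxazole (1 μg/mL) = 1 μg/mL ⇒ I
Ampicillin: 24 mm is ≤ 28 mm → resistant
Minocycline 0.06 μg/mL: ≤ 0.12 μg/mL → susceptible
Chloramphenicol 256 μg/mL: ≥ 32 μg/mL — Resistant
Ciprofloxacin 16 mm: in 15–18 mm ⇒ I
Aztreonam 18 mm: ≥ 14 mm ⇒ Susceptible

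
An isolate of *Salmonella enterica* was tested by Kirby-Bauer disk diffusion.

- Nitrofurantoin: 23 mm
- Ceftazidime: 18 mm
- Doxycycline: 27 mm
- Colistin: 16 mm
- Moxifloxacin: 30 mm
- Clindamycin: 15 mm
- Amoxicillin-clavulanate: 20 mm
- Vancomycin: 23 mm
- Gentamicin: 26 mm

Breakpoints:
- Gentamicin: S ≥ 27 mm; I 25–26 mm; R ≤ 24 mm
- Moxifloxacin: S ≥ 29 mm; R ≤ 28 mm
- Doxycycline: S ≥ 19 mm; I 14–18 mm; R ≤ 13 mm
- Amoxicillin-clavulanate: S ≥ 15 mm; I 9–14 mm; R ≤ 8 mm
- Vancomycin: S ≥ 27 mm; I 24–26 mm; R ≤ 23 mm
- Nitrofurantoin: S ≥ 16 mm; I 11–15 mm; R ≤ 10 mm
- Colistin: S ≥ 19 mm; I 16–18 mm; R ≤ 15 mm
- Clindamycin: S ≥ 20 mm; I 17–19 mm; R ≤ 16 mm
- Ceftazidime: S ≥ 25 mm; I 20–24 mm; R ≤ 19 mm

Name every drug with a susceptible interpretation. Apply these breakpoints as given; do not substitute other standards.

Nitrofurantoin (23 mm) ≥ 16 mm ⇒ S
Ceftazidime 18 mm: ≤ 19 mm ⇒ resistant
Doxycycline: 27 mm is ≥ 19 mm — S
Colistin (16 mm) in 16–18 mm ⇒ intermediate
Moxifloxacin 30 mm: ≥ 29 mm → Susceptible
Clindamycin: 15 mm is ≤ 16 mm — resistant
Amoxicillin-clavulanate (20 mm) ≥ 15 mm → Susceptible
Vancomycin: 23 mm is ≤ 23 mm → resistant
Gentamicin: 26 mm is in 25–26 mm ⇒ Intermediate

nitrofurantoin, doxycycline, moxifloxacin, amoxicillin-clavulanate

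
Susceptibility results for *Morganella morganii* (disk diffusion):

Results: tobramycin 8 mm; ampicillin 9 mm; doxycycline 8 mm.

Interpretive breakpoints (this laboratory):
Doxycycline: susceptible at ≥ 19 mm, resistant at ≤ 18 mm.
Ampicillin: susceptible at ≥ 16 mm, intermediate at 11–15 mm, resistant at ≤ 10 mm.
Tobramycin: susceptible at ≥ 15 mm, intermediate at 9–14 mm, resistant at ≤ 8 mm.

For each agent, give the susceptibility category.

R, R, R

Tobramycin 8 mm: ≤ 8 mm ⇒ Resistant
Ampicillin: 9 mm is ≤ 10 mm → resistant
Doxycycline 8 mm: ≤ 18 mm → R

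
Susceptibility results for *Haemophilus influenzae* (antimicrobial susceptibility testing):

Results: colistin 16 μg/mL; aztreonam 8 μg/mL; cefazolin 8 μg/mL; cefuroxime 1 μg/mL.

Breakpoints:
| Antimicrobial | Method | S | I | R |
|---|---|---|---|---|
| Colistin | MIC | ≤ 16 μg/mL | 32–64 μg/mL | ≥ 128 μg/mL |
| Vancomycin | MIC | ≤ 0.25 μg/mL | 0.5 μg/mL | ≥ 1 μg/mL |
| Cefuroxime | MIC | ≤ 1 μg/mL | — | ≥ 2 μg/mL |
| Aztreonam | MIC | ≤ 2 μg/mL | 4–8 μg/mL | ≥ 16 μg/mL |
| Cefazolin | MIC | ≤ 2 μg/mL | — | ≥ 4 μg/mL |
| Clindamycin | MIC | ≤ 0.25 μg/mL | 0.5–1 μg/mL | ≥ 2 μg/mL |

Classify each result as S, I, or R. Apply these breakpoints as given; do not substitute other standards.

S, I, R, S

Colistin (16 μg/mL) ≤ 16 μg/mL → susceptible
Aztreonam 8 μg/mL: in 4–8 μg/mL — I
Cefazolin 8 μg/mL: ≥ 4 μg/mL → R
Cefuroxime (1 μg/mL) ≤ 1 μg/mL ⇒ S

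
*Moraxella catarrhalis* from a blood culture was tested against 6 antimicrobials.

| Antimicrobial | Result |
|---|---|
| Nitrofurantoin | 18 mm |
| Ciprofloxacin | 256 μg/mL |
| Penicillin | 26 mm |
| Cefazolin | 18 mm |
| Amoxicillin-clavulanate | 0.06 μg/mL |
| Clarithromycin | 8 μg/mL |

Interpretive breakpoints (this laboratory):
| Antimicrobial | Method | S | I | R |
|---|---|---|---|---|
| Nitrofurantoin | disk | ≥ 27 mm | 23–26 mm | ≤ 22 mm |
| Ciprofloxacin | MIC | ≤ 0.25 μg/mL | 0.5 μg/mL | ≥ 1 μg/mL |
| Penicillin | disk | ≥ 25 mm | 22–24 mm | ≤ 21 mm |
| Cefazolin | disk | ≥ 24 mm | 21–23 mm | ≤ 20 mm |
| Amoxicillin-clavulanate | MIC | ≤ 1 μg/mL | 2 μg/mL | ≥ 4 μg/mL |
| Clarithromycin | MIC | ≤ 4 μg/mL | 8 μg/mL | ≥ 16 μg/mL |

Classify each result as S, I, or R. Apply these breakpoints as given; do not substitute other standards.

Nitrofurantoin (18 mm) ≤ 22 mm → resistant
Ciprofloxacin (256 μg/mL) ≥ 1 μg/mL ⇒ R
Penicillin: 26 mm is ≥ 25 mm — Susceptible
Cefazolin: 18 mm is ≤ 20 mm ⇒ Resistant
Amoxicillin-clavulanate (0.06 μg/mL) ≤ 1 μg/mL → Susceptible
Clarithromycin 8 μg/mL: = 8 μg/mL → intermediate

R, R, S, R, S, I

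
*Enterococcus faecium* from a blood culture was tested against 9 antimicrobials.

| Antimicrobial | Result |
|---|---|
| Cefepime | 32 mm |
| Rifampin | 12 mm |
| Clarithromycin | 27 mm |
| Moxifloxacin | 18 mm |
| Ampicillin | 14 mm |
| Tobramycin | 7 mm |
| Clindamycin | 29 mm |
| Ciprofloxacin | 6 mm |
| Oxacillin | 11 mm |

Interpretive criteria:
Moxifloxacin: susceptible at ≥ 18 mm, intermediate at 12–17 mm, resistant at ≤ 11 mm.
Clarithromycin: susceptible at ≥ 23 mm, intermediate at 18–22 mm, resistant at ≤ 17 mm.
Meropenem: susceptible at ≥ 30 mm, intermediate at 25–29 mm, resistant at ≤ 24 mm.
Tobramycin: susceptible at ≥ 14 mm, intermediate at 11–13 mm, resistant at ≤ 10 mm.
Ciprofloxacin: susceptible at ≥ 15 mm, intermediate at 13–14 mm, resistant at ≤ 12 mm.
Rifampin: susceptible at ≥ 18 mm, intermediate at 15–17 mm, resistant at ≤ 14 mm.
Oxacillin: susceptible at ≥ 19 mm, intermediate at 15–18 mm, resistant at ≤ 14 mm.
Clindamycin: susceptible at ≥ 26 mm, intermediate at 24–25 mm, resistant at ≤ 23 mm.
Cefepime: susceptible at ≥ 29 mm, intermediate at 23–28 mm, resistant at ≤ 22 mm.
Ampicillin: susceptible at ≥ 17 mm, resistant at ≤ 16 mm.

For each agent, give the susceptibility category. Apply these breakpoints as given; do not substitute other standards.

Cefepime: 32 mm is ≥ 29 mm — Susceptible
Rifampin 12 mm: ≤ 14 mm — R
Clarithromycin: 27 mm is ≥ 23 mm → S
Moxifloxacin: 18 mm is ≥ 18 mm → Susceptible
Ampicillin (14 mm) ≤ 16 mm — R
Tobramycin (7 mm) ≤ 10 mm ⇒ Resistant
Clindamycin 29 mm: ≥ 26 mm → susceptible
Ciprofloxacin (6 mm) ≤ 12 mm → R
Oxacillin: 11 mm is ≤ 14 mm → resistant

S, R, S, S, R, R, S, R, R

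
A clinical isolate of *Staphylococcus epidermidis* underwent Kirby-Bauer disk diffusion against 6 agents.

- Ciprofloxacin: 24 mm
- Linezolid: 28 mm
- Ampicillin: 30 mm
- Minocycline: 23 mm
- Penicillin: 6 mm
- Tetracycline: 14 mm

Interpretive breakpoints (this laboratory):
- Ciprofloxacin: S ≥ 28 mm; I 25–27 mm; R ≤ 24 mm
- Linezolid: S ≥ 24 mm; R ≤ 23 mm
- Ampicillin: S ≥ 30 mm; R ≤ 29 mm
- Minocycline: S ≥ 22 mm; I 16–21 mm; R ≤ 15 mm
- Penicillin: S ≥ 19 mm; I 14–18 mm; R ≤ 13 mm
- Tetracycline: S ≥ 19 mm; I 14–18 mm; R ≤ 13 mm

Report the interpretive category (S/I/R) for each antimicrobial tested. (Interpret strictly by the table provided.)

Ciprofloxacin (24 mm) ≤ 24 mm → R
Linezolid 28 mm: ≥ 24 mm → S
Ampicillin (30 mm) ≥ 30 mm → Susceptible
Minocycline 23 mm: ≥ 22 mm ⇒ Susceptible
Penicillin: 6 mm is ≤ 13 mm — R
Tetracycline: 14 mm is in 14–18 mm → Intermediate

R, S, S, S, R, I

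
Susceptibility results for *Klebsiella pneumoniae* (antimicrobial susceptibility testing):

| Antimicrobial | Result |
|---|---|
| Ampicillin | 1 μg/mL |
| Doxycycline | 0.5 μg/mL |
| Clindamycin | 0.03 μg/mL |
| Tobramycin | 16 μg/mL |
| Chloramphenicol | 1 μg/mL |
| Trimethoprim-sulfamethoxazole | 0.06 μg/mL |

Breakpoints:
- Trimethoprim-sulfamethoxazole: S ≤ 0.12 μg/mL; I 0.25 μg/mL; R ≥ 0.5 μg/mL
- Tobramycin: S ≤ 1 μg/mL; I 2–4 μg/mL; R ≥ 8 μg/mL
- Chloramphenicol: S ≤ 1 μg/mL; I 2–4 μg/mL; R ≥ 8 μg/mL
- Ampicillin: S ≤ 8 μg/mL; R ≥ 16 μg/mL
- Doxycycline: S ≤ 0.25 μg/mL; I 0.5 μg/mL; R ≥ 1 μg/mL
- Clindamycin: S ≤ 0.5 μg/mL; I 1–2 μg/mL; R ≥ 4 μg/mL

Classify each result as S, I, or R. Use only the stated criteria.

S, I, S, R, S, S

Ampicillin 1 μg/mL: ≤ 8 μg/mL ⇒ Susceptible
Doxycycline 0.5 μg/mL: = 0.5 μg/mL ⇒ I
Clindamycin: 0.03 μg/mL is ≤ 0.5 μg/mL — Susceptible
Tobramycin: 16 μg/mL is ≥ 8 μg/mL ⇒ R
Chloramphenicol 1 μg/mL: ≤ 1 μg/mL → susceptible
Trimethoprim-sulfamethoxazole 0.06 μg/mL: ≤ 0.12 μg/mL — Susceptible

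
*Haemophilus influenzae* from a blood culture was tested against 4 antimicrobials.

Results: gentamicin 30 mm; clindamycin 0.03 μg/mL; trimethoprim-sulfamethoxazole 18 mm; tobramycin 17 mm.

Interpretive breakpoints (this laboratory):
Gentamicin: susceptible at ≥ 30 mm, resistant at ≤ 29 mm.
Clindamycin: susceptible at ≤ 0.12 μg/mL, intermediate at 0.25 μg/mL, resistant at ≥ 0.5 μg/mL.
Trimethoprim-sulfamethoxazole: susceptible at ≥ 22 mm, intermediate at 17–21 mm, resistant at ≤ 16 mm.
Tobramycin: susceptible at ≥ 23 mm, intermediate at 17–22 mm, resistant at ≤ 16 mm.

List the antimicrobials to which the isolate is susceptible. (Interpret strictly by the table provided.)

Gentamicin 30 mm: ≥ 30 mm ⇒ susceptible
Clindamycin: 0.03 μg/mL is ≤ 0.12 μg/mL → susceptible
Trimethoprim-sulfamethoxazole: 18 mm is in 17–21 mm → I
Tobramycin 17 mm: in 17–22 mm → I

gentamicin, clindamycin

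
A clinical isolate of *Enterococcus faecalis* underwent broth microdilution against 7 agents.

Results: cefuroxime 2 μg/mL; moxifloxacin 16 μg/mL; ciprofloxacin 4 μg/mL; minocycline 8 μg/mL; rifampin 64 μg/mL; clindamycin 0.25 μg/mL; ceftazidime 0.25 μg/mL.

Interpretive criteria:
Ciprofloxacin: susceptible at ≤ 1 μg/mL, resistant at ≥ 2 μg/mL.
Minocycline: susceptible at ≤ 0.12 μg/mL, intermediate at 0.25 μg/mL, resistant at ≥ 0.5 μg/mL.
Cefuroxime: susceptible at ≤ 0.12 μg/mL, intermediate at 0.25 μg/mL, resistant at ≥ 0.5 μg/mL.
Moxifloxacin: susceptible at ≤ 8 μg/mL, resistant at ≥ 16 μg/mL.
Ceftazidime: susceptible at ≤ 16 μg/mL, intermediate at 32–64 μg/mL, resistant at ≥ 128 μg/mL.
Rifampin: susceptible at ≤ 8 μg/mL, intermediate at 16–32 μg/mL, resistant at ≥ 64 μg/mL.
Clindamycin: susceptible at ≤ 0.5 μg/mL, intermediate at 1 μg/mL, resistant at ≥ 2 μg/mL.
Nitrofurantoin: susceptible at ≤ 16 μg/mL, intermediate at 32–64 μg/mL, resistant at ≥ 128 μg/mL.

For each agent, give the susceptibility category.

Cefuroxime (2 μg/mL) ≥ 0.5 μg/mL ⇒ resistant
Moxifloxacin: 16 μg/mL is ≥ 16 μg/mL ⇒ R
Ciprofloxacin: 4 μg/mL is ≥ 2 μg/mL → Resistant
Minocycline (8 μg/mL) ≥ 0.5 μg/mL — R
Rifampin: 64 μg/mL is ≥ 64 μg/mL — Resistant
Clindamycin (0.25 μg/mL) ≤ 0.5 μg/mL — Susceptible
Ceftazidime (0.25 μg/mL) ≤ 16 μg/mL ⇒ Susceptible

R, R, R, R, R, S, S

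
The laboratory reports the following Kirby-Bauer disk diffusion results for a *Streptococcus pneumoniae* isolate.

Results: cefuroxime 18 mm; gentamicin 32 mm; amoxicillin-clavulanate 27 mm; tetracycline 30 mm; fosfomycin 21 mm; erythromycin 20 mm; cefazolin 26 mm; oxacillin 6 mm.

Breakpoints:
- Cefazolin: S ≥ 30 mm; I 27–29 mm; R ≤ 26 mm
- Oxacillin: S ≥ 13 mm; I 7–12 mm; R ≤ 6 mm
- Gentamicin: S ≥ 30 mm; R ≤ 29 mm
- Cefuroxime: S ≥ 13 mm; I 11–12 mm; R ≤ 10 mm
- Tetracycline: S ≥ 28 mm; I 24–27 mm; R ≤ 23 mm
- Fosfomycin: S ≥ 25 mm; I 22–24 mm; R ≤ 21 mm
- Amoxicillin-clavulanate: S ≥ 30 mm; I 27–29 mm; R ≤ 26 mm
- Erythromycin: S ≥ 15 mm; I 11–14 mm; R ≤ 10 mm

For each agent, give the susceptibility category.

Cefuroxime (18 mm) ≥ 13 mm ⇒ S
Gentamicin (32 mm) ≥ 30 mm ⇒ Susceptible
Amoxicillin-clavulanate: 27 mm is in 27–29 mm — I
Tetracycline (30 mm) ≥ 28 mm — susceptible
Fosfomycin (21 mm) ≤ 21 mm — Resistant
Erythromycin (20 mm) ≥ 15 mm → S
Cefazolin 26 mm: ≤ 26 mm ⇒ Resistant
Oxacillin (6 mm) ≤ 6 mm — R

S, S, I, S, R, S, R, R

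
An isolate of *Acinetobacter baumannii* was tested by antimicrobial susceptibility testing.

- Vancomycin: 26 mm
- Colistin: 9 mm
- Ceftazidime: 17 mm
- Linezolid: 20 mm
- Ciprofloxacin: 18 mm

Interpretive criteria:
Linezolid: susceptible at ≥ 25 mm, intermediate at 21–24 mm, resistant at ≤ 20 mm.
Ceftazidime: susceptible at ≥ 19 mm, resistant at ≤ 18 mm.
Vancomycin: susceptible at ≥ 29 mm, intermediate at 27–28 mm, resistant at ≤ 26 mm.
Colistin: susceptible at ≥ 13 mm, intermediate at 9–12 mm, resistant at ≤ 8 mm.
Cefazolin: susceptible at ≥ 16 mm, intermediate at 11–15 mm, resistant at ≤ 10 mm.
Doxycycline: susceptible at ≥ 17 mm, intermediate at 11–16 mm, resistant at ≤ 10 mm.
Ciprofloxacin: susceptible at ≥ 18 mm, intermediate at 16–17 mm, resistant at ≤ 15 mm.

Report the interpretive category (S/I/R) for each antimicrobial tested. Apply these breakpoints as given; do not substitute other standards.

R, I, R, R, S

Vancomycin: 26 mm is ≤ 26 mm ⇒ resistant
Colistin 9 mm: in 9–12 mm ⇒ intermediate
Ceftazidime: 17 mm is ≤ 18 mm — resistant
Linezolid (20 mm) ≤ 20 mm — Resistant
Ciprofloxacin 18 mm: ≥ 18 mm ⇒ S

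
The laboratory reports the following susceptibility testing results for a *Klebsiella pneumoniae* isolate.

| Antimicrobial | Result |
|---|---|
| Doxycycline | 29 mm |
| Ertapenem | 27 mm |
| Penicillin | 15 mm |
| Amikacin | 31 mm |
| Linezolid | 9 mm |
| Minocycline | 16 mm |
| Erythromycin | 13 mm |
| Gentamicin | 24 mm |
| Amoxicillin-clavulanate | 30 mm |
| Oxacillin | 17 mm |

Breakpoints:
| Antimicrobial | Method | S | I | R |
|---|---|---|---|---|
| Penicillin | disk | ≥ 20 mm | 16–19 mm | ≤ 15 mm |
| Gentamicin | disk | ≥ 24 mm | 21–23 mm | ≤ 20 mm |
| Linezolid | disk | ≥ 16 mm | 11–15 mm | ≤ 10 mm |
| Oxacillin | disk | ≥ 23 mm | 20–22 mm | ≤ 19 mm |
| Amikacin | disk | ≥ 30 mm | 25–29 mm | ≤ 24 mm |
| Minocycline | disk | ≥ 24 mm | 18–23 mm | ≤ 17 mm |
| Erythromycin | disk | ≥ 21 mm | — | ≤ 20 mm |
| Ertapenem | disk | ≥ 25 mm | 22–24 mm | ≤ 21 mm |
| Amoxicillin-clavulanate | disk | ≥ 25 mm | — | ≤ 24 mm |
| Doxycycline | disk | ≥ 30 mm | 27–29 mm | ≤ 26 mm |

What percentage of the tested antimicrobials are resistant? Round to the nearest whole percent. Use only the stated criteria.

50%

Doxycycline 29 mm: in 27–29 mm ⇒ intermediate
Ertapenem 27 mm: ≥ 25 mm → Susceptible
Penicillin (15 mm) ≤ 15 mm → Resistant
Amikacin: 31 mm is ≥ 30 mm ⇒ susceptible
Linezolid: 9 mm is ≤ 10 mm — Resistant
Minocycline 16 mm: ≤ 17 mm — resistant
Erythromycin 13 mm: ≤ 20 mm → Resistant
Gentamicin 24 mm: ≥ 24 mm — S
Amoxicillin-clavulanate 30 mm: ≥ 25 mm ⇒ S
Oxacillin: 17 mm is ≤ 19 mm → R
Resistant: 5/10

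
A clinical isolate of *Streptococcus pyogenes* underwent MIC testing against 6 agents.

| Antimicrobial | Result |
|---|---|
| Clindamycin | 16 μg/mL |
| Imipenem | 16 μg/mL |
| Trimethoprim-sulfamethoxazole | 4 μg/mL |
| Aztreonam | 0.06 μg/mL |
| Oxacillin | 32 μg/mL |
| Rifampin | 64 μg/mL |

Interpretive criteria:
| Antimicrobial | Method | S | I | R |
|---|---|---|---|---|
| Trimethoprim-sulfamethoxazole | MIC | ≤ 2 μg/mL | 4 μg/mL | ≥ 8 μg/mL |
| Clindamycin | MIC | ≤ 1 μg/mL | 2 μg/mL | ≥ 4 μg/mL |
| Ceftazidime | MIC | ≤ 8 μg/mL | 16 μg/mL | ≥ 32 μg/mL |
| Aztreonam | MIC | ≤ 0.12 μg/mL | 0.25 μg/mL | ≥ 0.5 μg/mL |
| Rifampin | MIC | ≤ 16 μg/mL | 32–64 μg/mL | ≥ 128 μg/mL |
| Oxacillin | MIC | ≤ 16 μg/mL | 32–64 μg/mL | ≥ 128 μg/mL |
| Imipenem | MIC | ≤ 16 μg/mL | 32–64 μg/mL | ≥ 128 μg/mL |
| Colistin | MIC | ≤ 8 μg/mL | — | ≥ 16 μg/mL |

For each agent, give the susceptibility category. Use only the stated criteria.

R, S, I, S, I, I

Clindamycin 16 μg/mL: ≥ 4 μg/mL ⇒ R
Imipenem 16 μg/mL: ≤ 16 μg/mL — S
Trimethoprim-sulfamethoxazole (4 μg/mL) = 4 μg/mL ⇒ Intermediate
Aztreonam: 0.06 μg/mL is ≤ 0.12 μg/mL → S
Oxacillin 32 μg/mL: in 32–64 μg/mL ⇒ Intermediate
Rifampin 64 μg/mL: in 32–64 μg/mL — intermediate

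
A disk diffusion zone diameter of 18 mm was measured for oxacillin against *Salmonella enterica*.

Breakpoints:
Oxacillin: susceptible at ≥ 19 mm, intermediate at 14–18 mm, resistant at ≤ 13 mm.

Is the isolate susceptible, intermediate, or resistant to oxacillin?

Intermediate

Oxacillin: 18 mm is in 14–18 mm — intermediate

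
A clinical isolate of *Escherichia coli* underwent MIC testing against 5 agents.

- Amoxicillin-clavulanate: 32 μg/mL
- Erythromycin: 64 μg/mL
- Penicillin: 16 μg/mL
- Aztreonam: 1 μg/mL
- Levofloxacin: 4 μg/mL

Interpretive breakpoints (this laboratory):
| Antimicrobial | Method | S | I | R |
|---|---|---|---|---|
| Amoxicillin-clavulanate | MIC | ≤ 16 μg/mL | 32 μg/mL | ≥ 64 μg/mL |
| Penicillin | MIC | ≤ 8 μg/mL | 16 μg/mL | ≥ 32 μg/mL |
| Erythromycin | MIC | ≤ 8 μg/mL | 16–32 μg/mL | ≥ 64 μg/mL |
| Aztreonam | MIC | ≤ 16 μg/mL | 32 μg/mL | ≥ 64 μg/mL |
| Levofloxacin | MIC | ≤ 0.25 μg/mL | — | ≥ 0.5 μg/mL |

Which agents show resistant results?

erythromycin, levofloxacin

Amoxicillin-clavulanate 32 μg/mL: = 32 μg/mL ⇒ Intermediate
Erythromycin 64 μg/mL: ≥ 64 μg/mL — resistant
Penicillin (16 μg/mL) = 16 μg/mL ⇒ Intermediate
Aztreonam: 1 μg/mL is ≤ 16 μg/mL — Susceptible
Levofloxacin: 4 μg/mL is ≥ 0.5 μg/mL ⇒ resistant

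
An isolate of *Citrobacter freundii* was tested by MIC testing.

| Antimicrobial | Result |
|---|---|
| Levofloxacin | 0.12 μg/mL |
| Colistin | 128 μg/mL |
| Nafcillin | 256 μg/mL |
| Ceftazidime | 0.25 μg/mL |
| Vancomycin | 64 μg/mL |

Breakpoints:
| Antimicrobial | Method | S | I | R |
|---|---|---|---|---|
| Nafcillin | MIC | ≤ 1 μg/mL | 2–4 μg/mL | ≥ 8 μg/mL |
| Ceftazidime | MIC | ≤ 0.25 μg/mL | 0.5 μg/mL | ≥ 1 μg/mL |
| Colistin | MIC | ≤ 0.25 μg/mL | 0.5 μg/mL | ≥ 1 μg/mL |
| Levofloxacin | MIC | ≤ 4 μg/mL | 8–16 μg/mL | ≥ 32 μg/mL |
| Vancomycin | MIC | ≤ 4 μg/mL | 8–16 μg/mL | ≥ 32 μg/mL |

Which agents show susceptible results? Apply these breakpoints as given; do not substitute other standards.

Levofloxacin: 0.12 μg/mL is ≤ 4 μg/mL ⇒ S
Colistin (128 μg/mL) ≥ 1 μg/mL → resistant
Nafcillin: 256 μg/mL is ≥ 8 μg/mL → resistant
Ceftazidime (0.25 μg/mL) ≤ 0.25 μg/mL — susceptible
Vancomycin 64 μg/mL: ≥ 32 μg/mL — resistant

levofloxacin, ceftazidime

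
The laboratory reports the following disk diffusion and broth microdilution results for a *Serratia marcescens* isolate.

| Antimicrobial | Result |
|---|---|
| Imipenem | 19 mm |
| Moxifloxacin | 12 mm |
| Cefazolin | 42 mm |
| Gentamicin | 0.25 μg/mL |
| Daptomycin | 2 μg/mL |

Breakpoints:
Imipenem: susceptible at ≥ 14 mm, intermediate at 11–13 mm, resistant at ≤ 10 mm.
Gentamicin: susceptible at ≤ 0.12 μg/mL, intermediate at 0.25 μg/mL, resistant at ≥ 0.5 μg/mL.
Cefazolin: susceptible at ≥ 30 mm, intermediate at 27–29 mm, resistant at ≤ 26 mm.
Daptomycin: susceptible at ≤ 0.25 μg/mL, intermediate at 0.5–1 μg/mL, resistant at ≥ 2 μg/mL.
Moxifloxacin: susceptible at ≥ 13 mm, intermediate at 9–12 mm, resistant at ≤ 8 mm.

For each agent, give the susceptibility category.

S, I, S, I, R

Imipenem (19 mm) ≥ 14 mm → Susceptible
Moxifloxacin (12 mm) in 9–12 mm — Intermediate
Cefazolin: 42 mm is ≥ 30 mm → S
Gentamicin: 0.25 μg/mL is = 0.25 μg/mL ⇒ I
Daptomycin 2 μg/mL: ≥ 2 μg/mL → R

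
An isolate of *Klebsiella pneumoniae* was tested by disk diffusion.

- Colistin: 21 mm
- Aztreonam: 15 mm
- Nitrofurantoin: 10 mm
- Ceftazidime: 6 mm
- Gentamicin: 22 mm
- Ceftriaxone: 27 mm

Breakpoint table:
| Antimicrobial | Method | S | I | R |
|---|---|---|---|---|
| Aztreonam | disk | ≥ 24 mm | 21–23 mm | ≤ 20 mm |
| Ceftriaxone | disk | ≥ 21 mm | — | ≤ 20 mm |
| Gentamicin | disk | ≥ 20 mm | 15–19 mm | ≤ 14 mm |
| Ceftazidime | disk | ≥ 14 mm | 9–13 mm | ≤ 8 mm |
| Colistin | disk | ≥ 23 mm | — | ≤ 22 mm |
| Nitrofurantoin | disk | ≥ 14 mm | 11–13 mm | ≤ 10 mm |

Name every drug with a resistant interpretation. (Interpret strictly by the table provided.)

colistin, aztreonam, nitrofurantoin, ceftazidime

Colistin: 21 mm is ≤ 22 mm → Resistant
Aztreonam 15 mm: ≤ 20 mm → R
Nitrofurantoin: 10 mm is ≤ 10 mm ⇒ resistant
Ceftazidime (6 mm) ≤ 8 mm — resistant
Gentamicin: 22 mm is ≥ 20 mm — susceptible
Ceftriaxone: 27 mm is ≥ 21 mm — Susceptible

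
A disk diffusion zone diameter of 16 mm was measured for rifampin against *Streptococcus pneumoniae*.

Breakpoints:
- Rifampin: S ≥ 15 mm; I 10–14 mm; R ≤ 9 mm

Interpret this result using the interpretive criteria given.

Rifampin (16 mm) ≥ 15 mm — Susceptible

Susceptible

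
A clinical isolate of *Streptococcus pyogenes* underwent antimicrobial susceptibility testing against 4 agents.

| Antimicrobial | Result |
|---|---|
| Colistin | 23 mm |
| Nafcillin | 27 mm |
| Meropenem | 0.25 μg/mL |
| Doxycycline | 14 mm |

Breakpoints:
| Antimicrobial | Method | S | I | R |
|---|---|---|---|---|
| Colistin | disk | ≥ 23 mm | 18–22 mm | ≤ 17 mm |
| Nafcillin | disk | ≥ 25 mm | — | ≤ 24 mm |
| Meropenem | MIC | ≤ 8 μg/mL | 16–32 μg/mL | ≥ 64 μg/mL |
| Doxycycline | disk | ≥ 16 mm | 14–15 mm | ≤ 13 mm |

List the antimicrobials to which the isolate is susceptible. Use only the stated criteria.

colistin, nafcillin, meropenem

Colistin: 23 mm is ≥ 23 mm → susceptible
Nafcillin: 27 mm is ≥ 25 mm — susceptible
Meropenem 0.25 μg/mL: ≤ 8 μg/mL → Susceptible
Doxycycline (14 mm) in 14–15 mm ⇒ Intermediate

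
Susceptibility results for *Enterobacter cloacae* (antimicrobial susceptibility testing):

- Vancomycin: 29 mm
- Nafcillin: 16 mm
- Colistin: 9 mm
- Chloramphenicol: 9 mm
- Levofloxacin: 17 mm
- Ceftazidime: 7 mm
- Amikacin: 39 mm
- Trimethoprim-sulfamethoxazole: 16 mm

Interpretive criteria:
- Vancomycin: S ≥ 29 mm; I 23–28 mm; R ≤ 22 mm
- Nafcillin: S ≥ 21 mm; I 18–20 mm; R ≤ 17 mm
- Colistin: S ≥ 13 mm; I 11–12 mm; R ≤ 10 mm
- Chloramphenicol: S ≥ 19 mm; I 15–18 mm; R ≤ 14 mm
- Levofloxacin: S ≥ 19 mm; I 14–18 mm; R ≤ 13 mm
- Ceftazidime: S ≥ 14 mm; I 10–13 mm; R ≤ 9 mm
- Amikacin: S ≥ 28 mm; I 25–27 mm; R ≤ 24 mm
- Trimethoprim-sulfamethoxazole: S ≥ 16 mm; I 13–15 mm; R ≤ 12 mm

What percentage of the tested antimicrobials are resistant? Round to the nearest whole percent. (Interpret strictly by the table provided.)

Vancomycin (29 mm) ≥ 29 mm ⇒ S
Nafcillin: 16 mm is ≤ 17 mm → resistant
Colistin 9 mm: ≤ 10 mm ⇒ resistant
Chloramphenicol (9 mm) ≤ 14 mm ⇒ resistant
Levofloxacin 17 mm: in 14–18 mm — Intermediate
Ceftazidime: 7 mm is ≤ 9 mm → Resistant
Amikacin 39 mm: ≥ 28 mm ⇒ Susceptible
Trimethoprim-sulfamethoxazole 16 mm: ≥ 16 mm → Susceptible
Resistant: 4/8

50%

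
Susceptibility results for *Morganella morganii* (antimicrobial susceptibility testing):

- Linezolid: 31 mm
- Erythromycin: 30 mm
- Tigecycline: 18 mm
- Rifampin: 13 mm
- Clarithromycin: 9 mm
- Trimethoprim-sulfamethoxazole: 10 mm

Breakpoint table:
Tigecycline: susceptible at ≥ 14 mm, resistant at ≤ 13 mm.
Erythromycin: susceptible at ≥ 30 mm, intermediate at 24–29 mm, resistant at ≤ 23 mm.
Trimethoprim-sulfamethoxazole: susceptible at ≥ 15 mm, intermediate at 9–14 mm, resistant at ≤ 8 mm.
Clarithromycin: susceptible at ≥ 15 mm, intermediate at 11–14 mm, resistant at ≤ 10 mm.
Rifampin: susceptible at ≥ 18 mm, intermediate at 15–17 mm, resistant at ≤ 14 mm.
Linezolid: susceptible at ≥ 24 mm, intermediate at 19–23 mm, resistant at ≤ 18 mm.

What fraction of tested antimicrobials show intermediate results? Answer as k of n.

Linezolid: 31 mm is ≥ 24 mm → Susceptible
Erythromycin 30 mm: ≥ 30 mm ⇒ susceptible
Tigecycline: 18 mm is ≥ 14 mm — susceptible
Rifampin: 13 mm is ≤ 14 mm — resistant
Clarithromycin (9 mm) ≤ 10 mm ⇒ R
Trimethoprim-sulfamethoxazole (10 mm) in 9–14 mm — I
Intermediate: 1/6

1 of 6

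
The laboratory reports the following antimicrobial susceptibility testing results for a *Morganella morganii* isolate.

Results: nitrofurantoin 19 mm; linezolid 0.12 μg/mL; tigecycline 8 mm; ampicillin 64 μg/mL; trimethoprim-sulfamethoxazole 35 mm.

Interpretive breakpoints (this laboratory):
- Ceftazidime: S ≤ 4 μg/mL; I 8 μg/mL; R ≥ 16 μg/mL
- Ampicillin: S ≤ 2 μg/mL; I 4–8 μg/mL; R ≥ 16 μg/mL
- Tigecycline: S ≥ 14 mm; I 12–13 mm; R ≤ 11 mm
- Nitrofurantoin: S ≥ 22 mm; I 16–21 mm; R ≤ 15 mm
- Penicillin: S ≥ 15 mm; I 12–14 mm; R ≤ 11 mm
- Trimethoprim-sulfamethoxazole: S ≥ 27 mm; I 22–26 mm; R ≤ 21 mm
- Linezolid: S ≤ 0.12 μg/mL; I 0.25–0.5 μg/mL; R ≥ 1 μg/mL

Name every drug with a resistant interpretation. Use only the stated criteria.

tigecycline, ampicillin

Nitrofurantoin 19 mm: in 16–21 mm ⇒ Intermediate
Linezolid: 0.12 μg/mL is ≤ 0.12 μg/mL — S
Tigecycline 8 mm: ≤ 11 mm → R
Ampicillin 64 μg/mL: ≥ 16 μg/mL ⇒ Resistant
Trimethoprim-sulfamethoxazole: 35 mm is ≥ 27 mm ⇒ S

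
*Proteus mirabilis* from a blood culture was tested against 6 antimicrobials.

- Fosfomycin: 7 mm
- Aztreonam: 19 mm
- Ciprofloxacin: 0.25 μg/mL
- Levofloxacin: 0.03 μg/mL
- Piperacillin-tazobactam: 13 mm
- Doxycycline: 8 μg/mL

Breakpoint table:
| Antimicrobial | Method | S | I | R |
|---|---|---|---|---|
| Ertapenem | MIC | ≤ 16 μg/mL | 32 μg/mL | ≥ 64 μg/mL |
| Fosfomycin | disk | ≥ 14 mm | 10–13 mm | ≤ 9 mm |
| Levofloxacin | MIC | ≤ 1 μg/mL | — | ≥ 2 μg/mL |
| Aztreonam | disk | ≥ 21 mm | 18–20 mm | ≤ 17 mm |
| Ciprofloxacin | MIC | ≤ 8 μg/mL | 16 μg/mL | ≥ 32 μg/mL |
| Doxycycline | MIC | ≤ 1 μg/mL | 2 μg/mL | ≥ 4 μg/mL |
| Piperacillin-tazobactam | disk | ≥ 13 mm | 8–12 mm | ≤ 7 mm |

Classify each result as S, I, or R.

Fosfomycin: 7 mm is ≤ 9 mm ⇒ Resistant
Aztreonam 19 mm: in 18–20 mm → Intermediate
Ciprofloxacin: 0.25 μg/mL is ≤ 8 μg/mL ⇒ susceptible
Levofloxacin (0.03 μg/mL) ≤ 1 μg/mL → S
Piperacillin-tazobactam 13 mm: ≥ 13 mm → susceptible
Doxycycline 8 μg/mL: ≥ 4 μg/mL → resistant

R, I, S, S, S, R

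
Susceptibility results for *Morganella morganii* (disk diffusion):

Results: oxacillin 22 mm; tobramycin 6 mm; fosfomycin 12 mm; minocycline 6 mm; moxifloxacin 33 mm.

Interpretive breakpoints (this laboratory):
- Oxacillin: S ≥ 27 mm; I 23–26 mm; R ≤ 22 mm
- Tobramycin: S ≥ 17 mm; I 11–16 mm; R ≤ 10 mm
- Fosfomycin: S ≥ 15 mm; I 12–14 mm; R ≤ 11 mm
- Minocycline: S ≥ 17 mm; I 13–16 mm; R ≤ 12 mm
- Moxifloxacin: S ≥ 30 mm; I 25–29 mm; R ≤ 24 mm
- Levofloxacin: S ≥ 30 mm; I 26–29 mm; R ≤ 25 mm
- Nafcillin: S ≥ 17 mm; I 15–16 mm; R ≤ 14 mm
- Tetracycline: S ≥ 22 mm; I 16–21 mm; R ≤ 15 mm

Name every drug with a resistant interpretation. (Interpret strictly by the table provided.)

Oxacillin (22 mm) ≤ 22 mm → Resistant
Tobramycin: 6 mm is ≤ 10 mm ⇒ R
Fosfomycin: 12 mm is in 12–14 mm → intermediate
Minocycline 6 mm: ≤ 12 mm → resistant
Moxifloxacin: 33 mm is ≥ 30 mm ⇒ susceptible

oxacillin, tobramycin, minocycline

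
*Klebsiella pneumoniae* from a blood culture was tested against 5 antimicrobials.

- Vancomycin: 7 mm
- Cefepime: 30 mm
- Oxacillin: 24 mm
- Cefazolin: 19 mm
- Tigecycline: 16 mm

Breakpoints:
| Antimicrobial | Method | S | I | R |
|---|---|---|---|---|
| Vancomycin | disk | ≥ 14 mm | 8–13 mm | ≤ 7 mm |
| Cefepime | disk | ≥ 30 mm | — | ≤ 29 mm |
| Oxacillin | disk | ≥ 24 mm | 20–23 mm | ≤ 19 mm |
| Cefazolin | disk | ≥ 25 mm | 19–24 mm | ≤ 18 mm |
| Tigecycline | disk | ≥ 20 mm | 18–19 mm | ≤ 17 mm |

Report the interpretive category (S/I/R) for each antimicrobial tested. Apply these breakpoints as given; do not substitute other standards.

Vancomycin 7 mm: ≤ 7 mm → R
Cefepime (30 mm) ≥ 30 mm ⇒ S
Oxacillin 24 mm: ≥ 24 mm — S
Cefazolin 19 mm: in 19–24 mm ⇒ I
Tigecycline (16 mm) ≤ 17 mm — R

R, S, S, I, R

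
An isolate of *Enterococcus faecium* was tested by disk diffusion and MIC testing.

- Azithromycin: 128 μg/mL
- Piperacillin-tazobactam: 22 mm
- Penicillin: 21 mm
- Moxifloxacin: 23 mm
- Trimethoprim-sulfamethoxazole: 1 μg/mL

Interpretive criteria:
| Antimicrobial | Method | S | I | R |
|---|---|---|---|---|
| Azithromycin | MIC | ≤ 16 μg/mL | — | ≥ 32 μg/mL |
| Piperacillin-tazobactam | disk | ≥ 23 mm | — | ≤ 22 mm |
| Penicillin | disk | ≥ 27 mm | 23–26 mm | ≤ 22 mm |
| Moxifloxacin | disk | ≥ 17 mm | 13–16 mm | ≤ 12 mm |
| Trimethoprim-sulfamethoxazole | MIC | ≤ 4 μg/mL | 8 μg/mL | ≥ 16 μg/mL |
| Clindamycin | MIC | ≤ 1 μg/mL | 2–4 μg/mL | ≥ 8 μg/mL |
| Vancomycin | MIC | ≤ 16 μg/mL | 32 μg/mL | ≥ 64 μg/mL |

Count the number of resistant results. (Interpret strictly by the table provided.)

3

Azithromycin 128 μg/mL: ≥ 32 μg/mL ⇒ R
Piperacillin-tazobactam: 22 mm is ≤ 22 mm — resistant
Penicillin: 21 mm is ≤ 22 mm — resistant
Moxifloxacin 23 mm: ≥ 17 mm ⇒ Susceptible
Trimethoprim-sulfamethoxazole (1 μg/mL) ≤ 4 μg/mL — susceptible
Resistant: 3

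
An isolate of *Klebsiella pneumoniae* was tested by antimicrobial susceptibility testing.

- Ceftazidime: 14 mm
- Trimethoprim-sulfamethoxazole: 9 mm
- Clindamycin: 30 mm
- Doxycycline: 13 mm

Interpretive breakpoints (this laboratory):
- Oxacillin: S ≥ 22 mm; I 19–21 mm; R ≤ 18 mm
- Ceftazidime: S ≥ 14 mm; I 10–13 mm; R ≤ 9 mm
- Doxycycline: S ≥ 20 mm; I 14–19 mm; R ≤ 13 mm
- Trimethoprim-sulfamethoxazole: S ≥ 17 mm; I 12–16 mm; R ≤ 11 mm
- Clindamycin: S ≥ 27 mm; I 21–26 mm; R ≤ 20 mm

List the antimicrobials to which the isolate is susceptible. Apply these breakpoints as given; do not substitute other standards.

Ceftazidime (14 mm) ≥ 14 mm ⇒ susceptible
Trimethoprim-sulfamethoxazole: 9 mm is ≤ 11 mm ⇒ Resistant
Clindamycin 30 mm: ≥ 27 mm ⇒ Susceptible
Doxycycline: 13 mm is ≤ 13 mm ⇒ R

ceftazidime, clindamycin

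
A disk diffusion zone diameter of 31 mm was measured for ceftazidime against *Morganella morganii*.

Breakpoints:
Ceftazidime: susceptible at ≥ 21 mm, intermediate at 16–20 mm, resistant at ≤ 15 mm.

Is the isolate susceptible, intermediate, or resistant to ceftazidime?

Susceptible

Ceftazidime: 31 mm is ≥ 21 mm ⇒ susceptible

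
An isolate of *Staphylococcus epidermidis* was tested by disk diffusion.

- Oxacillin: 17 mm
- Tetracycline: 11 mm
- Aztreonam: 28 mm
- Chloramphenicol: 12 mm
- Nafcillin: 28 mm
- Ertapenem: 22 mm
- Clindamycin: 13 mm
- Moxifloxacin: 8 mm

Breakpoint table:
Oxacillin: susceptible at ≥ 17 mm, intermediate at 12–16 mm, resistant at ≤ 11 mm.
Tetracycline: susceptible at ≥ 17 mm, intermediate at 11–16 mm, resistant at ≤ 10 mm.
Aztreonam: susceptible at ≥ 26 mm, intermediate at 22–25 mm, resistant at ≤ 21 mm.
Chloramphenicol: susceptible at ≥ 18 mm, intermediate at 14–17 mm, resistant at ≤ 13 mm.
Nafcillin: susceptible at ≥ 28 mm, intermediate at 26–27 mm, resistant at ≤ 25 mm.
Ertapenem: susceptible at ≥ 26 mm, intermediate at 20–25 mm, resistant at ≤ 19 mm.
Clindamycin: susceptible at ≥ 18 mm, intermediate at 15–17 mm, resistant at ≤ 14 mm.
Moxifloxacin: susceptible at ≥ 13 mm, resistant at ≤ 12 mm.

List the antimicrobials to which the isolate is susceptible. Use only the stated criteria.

Oxacillin: 17 mm is ≥ 17 mm — Susceptible
Tetracycline: 11 mm is in 11–16 mm ⇒ Intermediate
Aztreonam 28 mm: ≥ 26 mm → Susceptible
Chloramphenicol: 12 mm is ≤ 13 mm — Resistant
Nafcillin (28 mm) ≥ 28 mm → Susceptible
Ertapenem (22 mm) in 20–25 mm → I
Clindamycin (13 mm) ≤ 14 mm ⇒ resistant
Moxifloxacin (8 mm) ≤ 12 mm ⇒ resistant

oxacillin, aztreonam, nafcillin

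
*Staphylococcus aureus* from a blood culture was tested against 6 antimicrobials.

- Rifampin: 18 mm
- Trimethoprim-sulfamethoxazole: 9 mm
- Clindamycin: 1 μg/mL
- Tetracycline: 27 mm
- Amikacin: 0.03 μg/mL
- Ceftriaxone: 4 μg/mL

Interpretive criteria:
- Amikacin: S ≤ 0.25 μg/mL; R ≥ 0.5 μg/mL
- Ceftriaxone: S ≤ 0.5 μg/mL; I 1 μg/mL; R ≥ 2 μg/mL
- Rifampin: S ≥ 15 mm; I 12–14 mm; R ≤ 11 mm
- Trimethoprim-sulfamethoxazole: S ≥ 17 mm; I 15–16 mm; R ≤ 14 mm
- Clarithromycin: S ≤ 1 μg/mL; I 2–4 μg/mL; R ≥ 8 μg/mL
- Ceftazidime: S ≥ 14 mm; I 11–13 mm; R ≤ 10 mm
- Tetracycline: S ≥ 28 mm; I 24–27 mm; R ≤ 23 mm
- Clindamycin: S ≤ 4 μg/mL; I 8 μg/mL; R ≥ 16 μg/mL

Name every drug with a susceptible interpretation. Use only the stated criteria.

rifampin, clindamycin, amikacin

Rifampin 18 mm: ≥ 15 mm ⇒ S
Trimethoprim-sulfamethoxazole 9 mm: ≤ 14 mm → R
Clindamycin 1 μg/mL: ≤ 4 μg/mL → susceptible
Tetracycline (27 mm) in 24–27 mm — intermediate
Amikacin 0.03 μg/mL: ≤ 0.25 μg/mL ⇒ susceptible
Ceftriaxone (4 μg/mL) ≥ 2 μg/mL — resistant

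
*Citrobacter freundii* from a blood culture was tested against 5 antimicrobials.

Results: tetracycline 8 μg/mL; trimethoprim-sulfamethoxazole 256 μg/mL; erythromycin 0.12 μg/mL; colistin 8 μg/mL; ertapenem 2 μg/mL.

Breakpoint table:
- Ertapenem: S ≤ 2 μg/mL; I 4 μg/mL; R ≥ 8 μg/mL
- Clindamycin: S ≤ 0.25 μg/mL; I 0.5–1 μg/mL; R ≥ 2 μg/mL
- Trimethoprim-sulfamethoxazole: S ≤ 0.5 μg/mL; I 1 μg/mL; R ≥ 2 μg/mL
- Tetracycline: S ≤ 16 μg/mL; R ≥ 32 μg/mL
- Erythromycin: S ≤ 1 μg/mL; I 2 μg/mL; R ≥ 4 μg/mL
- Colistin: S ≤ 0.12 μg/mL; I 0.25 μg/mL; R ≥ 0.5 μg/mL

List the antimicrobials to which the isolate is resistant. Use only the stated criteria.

trimethoprim-sulfamethoxazole, colistin

Tetracycline: 8 μg/mL is ≤ 16 μg/mL — S
Trimethoprim-sulfamethoxazole (256 μg/mL) ≥ 2 μg/mL → R
Erythromycin (0.12 μg/mL) ≤ 1 μg/mL → S
Colistin 8 μg/mL: ≥ 0.5 μg/mL ⇒ resistant
Ertapenem 2 μg/mL: ≤ 2 μg/mL ⇒ susceptible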